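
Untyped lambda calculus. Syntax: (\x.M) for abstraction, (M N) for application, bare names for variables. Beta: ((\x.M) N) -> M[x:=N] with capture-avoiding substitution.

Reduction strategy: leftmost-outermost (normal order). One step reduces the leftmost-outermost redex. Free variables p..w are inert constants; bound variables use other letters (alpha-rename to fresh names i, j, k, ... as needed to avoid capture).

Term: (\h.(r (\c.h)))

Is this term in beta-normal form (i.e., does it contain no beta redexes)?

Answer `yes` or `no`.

Answer: yes

Derivation:
Term: (\h.(r (\c.h)))
No beta redexes found.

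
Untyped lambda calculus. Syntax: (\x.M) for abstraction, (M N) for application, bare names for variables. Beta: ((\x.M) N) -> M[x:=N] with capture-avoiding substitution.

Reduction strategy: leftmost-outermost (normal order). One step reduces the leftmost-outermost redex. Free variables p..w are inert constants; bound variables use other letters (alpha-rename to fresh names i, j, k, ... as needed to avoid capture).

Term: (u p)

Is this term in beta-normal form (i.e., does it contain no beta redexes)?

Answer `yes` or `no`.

Term: (u p)
No beta redexes found.

Answer: yes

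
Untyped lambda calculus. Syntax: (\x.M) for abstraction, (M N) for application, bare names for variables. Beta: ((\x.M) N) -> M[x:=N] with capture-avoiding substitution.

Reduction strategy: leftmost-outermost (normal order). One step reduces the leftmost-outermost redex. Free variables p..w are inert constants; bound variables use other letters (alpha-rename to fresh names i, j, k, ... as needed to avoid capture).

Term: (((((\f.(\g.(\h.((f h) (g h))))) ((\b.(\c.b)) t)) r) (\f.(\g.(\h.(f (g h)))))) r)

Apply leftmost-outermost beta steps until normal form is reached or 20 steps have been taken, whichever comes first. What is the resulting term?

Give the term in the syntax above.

Answer: ((t (r (\f.(\g.(\h.(f (g h))))))) r)

Derivation:
Step 0: (((((\f.(\g.(\h.((f h) (g h))))) ((\b.(\c.b)) t)) r) (\f.(\g.(\h.(f (g h)))))) r)
Step 1: ((((\g.(\h.((((\b.(\c.b)) t) h) (g h)))) r) (\f.(\g.(\h.(f (g h)))))) r)
Step 2: (((\h.((((\b.(\c.b)) t) h) (r h))) (\f.(\g.(\h.(f (g h)))))) r)
Step 3: (((((\b.(\c.b)) t) (\f.(\g.(\h.(f (g h)))))) (r (\f.(\g.(\h.(f (g h))))))) r)
Step 4: ((((\c.t) (\f.(\g.(\h.(f (g h)))))) (r (\f.(\g.(\h.(f (g h))))))) r)
Step 5: ((t (r (\f.(\g.(\h.(f (g h))))))) r)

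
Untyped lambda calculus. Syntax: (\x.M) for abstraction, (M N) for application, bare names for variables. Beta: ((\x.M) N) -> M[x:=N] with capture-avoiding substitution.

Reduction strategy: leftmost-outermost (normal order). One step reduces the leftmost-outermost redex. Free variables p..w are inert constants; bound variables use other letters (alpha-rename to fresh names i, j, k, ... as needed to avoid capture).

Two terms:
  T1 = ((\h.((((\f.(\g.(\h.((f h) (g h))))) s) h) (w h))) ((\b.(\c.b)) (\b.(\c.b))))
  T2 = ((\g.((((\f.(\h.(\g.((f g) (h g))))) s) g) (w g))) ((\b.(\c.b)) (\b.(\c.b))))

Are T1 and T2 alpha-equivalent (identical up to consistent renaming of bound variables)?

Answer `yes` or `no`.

Term 1: ((\h.((((\f.(\g.(\h.((f h) (g h))))) s) h) (w h))) ((\b.(\c.b)) (\b.(\c.b))))
Term 2: ((\g.((((\f.(\h.(\g.((f g) (h g))))) s) g) (w g))) ((\b.(\c.b)) (\b.(\c.b))))
Alpha-equivalence: compare structure up to binder renaming.
Result: True

Answer: yes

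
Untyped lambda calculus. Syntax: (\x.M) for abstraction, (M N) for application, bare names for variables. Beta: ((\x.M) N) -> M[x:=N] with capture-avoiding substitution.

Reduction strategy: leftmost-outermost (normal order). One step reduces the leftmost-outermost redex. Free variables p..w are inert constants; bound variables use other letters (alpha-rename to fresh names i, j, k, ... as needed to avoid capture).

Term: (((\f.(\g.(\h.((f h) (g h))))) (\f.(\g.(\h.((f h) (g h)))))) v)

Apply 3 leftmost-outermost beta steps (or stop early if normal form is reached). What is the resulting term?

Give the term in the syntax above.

Answer: (\h.((\g.(\i.((h i) (g i)))) (v h)))

Derivation:
Step 0: (((\f.(\g.(\h.((f h) (g h))))) (\f.(\g.(\h.((f h) (g h)))))) v)
Step 1: ((\g.(\h.(((\f.(\g.(\h.((f h) (g h))))) h) (g h)))) v)
Step 2: (\h.(((\f.(\g.(\h.((f h) (g h))))) h) (v h)))
Step 3: (\h.((\g.(\i.((h i) (g i)))) (v h)))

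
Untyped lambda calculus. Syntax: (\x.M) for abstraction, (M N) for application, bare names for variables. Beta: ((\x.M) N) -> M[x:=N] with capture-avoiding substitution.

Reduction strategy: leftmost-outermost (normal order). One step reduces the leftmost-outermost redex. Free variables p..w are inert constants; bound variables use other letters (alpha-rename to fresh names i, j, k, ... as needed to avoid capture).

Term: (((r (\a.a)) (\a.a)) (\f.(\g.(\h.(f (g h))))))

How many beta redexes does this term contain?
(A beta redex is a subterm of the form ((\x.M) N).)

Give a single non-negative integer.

Term: (((r (\a.a)) (\a.a)) (\f.(\g.(\h.(f (g h))))))
  (no redexes)
Total redexes: 0

Answer: 0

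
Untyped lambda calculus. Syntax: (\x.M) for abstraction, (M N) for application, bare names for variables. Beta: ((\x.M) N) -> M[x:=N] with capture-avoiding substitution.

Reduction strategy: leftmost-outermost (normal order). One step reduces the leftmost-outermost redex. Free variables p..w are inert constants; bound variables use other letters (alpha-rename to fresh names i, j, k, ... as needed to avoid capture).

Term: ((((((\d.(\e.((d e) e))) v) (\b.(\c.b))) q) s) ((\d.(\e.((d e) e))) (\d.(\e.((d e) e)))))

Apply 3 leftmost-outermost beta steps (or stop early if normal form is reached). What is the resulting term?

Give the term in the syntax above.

Step 0: ((((((\d.(\e.((d e) e))) v) (\b.(\c.b))) q) s) ((\d.(\e.((d e) e))) (\d.(\e.((d e) e)))))
Step 1: (((((\e.((v e) e)) (\b.(\c.b))) q) s) ((\d.(\e.((d e) e))) (\d.(\e.((d e) e)))))
Step 2: (((((v (\b.(\c.b))) (\b.(\c.b))) q) s) ((\d.(\e.((d e) e))) (\d.(\e.((d e) e)))))
Step 3: (((((v (\b.(\c.b))) (\b.(\c.b))) q) s) (\e.(((\d.(\e.((d e) e))) e) e)))

Answer: (((((v (\b.(\c.b))) (\b.(\c.b))) q) s) (\e.(((\d.(\e.((d e) e))) e) e)))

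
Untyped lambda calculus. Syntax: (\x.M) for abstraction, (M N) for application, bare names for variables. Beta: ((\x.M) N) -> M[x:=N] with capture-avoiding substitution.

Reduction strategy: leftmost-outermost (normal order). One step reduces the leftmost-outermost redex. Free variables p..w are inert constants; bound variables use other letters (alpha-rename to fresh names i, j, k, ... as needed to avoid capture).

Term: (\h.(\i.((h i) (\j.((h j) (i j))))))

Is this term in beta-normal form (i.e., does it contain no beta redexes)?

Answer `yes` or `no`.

Term: (\h.(\i.((h i) (\j.((h j) (i j))))))
No beta redexes found.

Answer: yes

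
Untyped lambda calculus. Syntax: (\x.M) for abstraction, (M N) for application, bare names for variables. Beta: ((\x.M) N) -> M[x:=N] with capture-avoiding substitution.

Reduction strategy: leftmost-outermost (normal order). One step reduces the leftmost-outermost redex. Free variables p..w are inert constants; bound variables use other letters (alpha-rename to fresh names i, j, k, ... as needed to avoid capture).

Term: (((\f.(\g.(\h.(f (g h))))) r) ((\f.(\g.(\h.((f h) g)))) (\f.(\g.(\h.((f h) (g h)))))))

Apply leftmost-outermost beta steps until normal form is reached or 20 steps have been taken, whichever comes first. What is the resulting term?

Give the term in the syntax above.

Answer: (\h.(r (\i.(\j.((i j) (h j))))))

Derivation:
Step 0: (((\f.(\g.(\h.(f (g h))))) r) ((\f.(\g.(\h.((f h) g)))) (\f.(\g.(\h.((f h) (g h)))))))
Step 1: ((\g.(\h.(r (g h)))) ((\f.(\g.(\h.((f h) g)))) (\f.(\g.(\h.((f h) (g h)))))))
Step 2: (\h.(r (((\f.(\g.(\h.((f h) g)))) (\f.(\g.(\h.((f h) (g h)))))) h)))
Step 3: (\h.(r ((\g.(\h.(((\f.(\g.(\h.((f h) (g h))))) h) g))) h)))
Step 4: (\h.(r (\i.(((\f.(\g.(\h.((f h) (g h))))) i) h))))
Step 5: (\h.(r (\i.((\g.(\h.((i h) (g h)))) h))))
Step 6: (\h.(r (\i.(\j.((i j) (h j))))))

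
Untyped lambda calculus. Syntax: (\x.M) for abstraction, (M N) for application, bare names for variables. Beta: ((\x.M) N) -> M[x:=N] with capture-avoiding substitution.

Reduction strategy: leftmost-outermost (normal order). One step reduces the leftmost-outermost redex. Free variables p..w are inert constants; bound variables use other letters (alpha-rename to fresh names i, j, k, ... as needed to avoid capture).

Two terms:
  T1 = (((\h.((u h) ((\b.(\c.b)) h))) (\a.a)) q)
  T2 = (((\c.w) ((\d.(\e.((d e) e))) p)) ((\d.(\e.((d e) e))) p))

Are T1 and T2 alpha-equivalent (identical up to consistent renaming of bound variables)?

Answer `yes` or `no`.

Term 1: (((\h.((u h) ((\b.(\c.b)) h))) (\a.a)) q)
Term 2: (((\c.w) ((\d.(\e.((d e) e))) p)) ((\d.(\e.((d e) e))) p))
Alpha-equivalence: compare structure up to binder renaming.
Result: False

Answer: no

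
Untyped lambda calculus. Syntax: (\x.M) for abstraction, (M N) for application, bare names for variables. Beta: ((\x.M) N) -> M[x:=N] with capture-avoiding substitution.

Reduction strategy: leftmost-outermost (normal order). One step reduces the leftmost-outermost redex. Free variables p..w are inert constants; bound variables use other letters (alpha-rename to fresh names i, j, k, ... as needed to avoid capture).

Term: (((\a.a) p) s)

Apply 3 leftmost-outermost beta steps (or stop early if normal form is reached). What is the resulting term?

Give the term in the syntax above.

Step 0: (((\a.a) p) s)
Step 1: (p s)
Step 2: (normal form reached)

Answer: (p s)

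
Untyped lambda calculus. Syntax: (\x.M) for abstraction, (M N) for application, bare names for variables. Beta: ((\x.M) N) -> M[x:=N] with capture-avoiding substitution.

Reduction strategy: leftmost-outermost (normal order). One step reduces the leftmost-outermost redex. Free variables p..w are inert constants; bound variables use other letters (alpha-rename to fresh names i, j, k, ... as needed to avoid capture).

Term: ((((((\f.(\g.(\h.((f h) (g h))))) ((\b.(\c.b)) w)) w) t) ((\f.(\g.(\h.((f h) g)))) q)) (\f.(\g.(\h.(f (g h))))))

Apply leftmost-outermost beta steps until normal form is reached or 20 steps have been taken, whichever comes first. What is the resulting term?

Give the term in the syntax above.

Answer: (((w (w t)) (\g.(\h.((q h) g)))) (\f.(\g.(\h.(f (g h))))))

Derivation:
Step 0: ((((((\f.(\g.(\h.((f h) (g h))))) ((\b.(\c.b)) w)) w) t) ((\f.(\g.(\h.((f h) g)))) q)) (\f.(\g.(\h.(f (g h))))))
Step 1: (((((\g.(\h.((((\b.(\c.b)) w) h) (g h)))) w) t) ((\f.(\g.(\h.((f h) g)))) q)) (\f.(\g.(\h.(f (g h))))))
Step 2: ((((\h.((((\b.(\c.b)) w) h) (w h))) t) ((\f.(\g.(\h.((f h) g)))) q)) (\f.(\g.(\h.(f (g h))))))
Step 3: ((((((\b.(\c.b)) w) t) (w t)) ((\f.(\g.(\h.((f h) g)))) q)) (\f.(\g.(\h.(f (g h))))))
Step 4: (((((\c.w) t) (w t)) ((\f.(\g.(\h.((f h) g)))) q)) (\f.(\g.(\h.(f (g h))))))
Step 5: (((w (w t)) ((\f.(\g.(\h.((f h) g)))) q)) (\f.(\g.(\h.(f (g h))))))
Step 6: (((w (w t)) (\g.(\h.((q h) g)))) (\f.(\g.(\h.(f (g h))))))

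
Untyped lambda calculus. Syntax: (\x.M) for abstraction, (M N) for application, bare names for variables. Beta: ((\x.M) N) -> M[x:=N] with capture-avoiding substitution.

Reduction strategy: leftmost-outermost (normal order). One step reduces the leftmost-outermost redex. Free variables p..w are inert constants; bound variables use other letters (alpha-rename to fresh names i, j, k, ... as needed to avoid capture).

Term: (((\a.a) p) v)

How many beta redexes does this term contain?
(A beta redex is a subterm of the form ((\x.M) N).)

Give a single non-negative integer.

Term: (((\a.a) p) v)
  Redex: ((\a.a) p)
Total redexes: 1

Answer: 1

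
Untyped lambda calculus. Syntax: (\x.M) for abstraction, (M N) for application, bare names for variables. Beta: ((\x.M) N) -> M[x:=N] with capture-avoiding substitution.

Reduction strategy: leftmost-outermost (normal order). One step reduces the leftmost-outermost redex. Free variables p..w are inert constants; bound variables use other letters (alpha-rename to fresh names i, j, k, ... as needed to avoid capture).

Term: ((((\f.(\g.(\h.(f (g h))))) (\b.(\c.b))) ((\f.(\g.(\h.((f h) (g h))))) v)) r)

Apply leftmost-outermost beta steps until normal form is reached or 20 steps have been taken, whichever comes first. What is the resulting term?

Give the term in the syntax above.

Step 0: ((((\f.(\g.(\h.(f (g h))))) (\b.(\c.b))) ((\f.(\g.(\h.((f h) (g h))))) v)) r)
Step 1: (((\g.(\h.((\b.(\c.b)) (g h)))) ((\f.(\g.(\h.((f h) (g h))))) v)) r)
Step 2: ((\h.((\b.(\c.b)) (((\f.(\g.(\h.((f h) (g h))))) v) h))) r)
Step 3: ((\b.(\c.b)) (((\f.(\g.(\h.((f h) (g h))))) v) r))
Step 4: (\c.(((\f.(\g.(\h.((f h) (g h))))) v) r))
Step 5: (\c.((\g.(\h.((v h) (g h)))) r))
Step 6: (\c.(\h.((v h) (r h))))

Answer: (\c.(\h.((v h) (r h))))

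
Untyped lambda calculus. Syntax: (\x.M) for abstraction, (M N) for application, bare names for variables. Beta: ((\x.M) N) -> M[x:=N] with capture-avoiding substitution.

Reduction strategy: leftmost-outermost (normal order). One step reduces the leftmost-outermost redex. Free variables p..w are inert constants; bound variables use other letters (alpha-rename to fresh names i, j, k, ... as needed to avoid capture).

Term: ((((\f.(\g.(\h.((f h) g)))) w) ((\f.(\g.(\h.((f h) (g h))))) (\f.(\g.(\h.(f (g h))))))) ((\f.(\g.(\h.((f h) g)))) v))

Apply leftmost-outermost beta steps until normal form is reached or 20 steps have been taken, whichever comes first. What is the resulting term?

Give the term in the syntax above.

Step 0: ((((\f.(\g.(\h.((f h) g)))) w) ((\f.(\g.(\h.((f h) (g h))))) (\f.(\g.(\h.(f (g h))))))) ((\f.(\g.(\h.((f h) g)))) v))
Step 1: (((\g.(\h.((w h) g))) ((\f.(\g.(\h.((f h) (g h))))) (\f.(\g.(\h.(f (g h))))))) ((\f.(\g.(\h.((f h) g)))) v))
Step 2: ((\h.((w h) ((\f.(\g.(\h.((f h) (g h))))) (\f.(\g.(\h.(f (g h)))))))) ((\f.(\g.(\h.((f h) g)))) v))
Step 3: ((w ((\f.(\g.(\h.((f h) g)))) v)) ((\f.(\g.(\h.((f h) (g h))))) (\f.(\g.(\h.(f (g h)))))))
Step 4: ((w (\g.(\h.((v h) g)))) ((\f.(\g.(\h.((f h) (g h))))) (\f.(\g.(\h.(f (g h)))))))
Step 5: ((w (\g.(\h.((v h) g)))) (\g.(\h.(((\f.(\g.(\h.(f (g h))))) h) (g h)))))
Step 6: ((w (\g.(\h.((v h) g)))) (\g.(\h.((\g.(\i.(h (g i)))) (g h)))))
Step 7: ((w (\g.(\h.((v h) g)))) (\g.(\h.(\i.(h ((g h) i))))))

Answer: ((w (\g.(\h.((v h) g)))) (\g.(\h.(\i.(h ((g h) i))))))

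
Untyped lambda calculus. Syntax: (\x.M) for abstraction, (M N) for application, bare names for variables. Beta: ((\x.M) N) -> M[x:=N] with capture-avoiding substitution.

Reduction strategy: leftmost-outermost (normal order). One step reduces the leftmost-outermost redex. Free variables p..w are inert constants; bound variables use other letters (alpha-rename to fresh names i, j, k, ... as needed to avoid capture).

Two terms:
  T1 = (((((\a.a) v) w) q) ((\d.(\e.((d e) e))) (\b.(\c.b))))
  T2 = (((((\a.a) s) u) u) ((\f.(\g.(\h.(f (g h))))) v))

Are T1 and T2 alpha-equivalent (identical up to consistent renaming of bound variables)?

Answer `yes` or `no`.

Answer: no

Derivation:
Term 1: (((((\a.a) v) w) q) ((\d.(\e.((d e) e))) (\b.(\c.b))))
Term 2: (((((\a.a) s) u) u) ((\f.(\g.(\h.(f (g h))))) v))
Alpha-equivalence: compare structure up to binder renaming.
Result: False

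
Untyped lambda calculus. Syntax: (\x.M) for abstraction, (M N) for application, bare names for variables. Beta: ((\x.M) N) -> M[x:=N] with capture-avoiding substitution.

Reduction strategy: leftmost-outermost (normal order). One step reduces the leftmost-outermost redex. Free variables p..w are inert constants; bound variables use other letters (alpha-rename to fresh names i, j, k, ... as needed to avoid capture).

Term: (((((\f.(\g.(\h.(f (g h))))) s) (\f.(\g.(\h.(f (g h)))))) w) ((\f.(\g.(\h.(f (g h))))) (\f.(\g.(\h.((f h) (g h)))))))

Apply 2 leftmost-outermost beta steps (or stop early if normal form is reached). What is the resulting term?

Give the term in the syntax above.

Answer: (((\h.(s ((\f.(\g.(\h.(f (g h))))) h))) w) ((\f.(\g.(\h.(f (g h))))) (\f.(\g.(\h.((f h) (g h)))))))

Derivation:
Step 0: (((((\f.(\g.(\h.(f (g h))))) s) (\f.(\g.(\h.(f (g h)))))) w) ((\f.(\g.(\h.(f (g h))))) (\f.(\g.(\h.((f h) (g h)))))))
Step 1: ((((\g.(\h.(s (g h)))) (\f.(\g.(\h.(f (g h)))))) w) ((\f.(\g.(\h.(f (g h))))) (\f.(\g.(\h.((f h) (g h)))))))
Step 2: (((\h.(s ((\f.(\g.(\h.(f (g h))))) h))) w) ((\f.(\g.(\h.(f (g h))))) (\f.(\g.(\h.((f h) (g h)))))))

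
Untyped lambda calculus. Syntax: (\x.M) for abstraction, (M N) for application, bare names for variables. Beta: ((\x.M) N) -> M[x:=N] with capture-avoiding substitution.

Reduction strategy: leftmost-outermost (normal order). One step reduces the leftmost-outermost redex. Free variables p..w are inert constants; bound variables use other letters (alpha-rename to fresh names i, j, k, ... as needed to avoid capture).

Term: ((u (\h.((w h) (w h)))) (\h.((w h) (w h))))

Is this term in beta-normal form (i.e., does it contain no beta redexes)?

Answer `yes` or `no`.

Term: ((u (\h.((w h) (w h)))) (\h.((w h) (w h))))
No beta redexes found.

Answer: yes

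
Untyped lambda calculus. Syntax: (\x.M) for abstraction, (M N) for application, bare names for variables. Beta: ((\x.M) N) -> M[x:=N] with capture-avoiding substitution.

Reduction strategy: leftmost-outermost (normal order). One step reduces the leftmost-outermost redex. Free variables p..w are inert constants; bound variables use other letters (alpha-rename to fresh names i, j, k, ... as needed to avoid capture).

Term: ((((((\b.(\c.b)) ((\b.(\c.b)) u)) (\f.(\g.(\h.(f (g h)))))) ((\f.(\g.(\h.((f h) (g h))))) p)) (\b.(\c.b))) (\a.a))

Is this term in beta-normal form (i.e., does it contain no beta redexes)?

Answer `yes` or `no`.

Answer: no

Derivation:
Term: ((((((\b.(\c.b)) ((\b.(\c.b)) u)) (\f.(\g.(\h.(f (g h)))))) ((\f.(\g.(\h.((f h) (g h))))) p)) (\b.(\c.b))) (\a.a))
Found 3 beta redex(es).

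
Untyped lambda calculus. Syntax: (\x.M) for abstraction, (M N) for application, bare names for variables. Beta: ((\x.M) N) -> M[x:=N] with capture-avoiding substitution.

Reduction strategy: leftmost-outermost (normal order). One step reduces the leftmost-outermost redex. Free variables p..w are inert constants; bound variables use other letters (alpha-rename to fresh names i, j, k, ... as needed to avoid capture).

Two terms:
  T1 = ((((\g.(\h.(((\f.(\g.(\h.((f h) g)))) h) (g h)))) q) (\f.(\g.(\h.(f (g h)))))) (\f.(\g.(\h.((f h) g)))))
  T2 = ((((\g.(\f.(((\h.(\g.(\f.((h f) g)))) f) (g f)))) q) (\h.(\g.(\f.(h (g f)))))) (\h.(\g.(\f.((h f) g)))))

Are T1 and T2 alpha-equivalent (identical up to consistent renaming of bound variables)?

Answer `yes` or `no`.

Answer: yes

Derivation:
Term 1: ((((\g.(\h.(((\f.(\g.(\h.((f h) g)))) h) (g h)))) q) (\f.(\g.(\h.(f (g h)))))) (\f.(\g.(\h.((f h) g)))))
Term 2: ((((\g.(\f.(((\h.(\g.(\f.((h f) g)))) f) (g f)))) q) (\h.(\g.(\f.(h (g f)))))) (\h.(\g.(\f.((h f) g)))))
Alpha-equivalence: compare structure up to binder renaming.
Result: True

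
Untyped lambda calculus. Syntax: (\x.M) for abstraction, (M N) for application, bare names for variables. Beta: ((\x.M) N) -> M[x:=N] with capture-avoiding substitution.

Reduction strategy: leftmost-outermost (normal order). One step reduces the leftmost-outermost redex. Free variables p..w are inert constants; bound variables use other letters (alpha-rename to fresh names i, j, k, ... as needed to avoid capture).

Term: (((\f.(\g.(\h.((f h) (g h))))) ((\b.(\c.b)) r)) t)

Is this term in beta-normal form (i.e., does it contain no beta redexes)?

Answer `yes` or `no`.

Answer: no

Derivation:
Term: (((\f.(\g.(\h.((f h) (g h))))) ((\b.(\c.b)) r)) t)
Found 2 beta redex(es).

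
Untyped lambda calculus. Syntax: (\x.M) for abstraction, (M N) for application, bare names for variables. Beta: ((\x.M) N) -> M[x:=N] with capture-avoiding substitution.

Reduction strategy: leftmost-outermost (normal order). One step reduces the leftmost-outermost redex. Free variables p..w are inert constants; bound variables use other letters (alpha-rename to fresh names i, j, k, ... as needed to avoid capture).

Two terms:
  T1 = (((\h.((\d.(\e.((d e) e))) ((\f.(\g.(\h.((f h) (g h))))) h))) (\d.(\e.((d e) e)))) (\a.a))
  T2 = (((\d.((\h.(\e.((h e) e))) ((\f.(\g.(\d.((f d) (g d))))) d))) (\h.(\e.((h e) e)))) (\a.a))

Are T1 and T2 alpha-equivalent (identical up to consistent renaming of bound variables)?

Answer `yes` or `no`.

Term 1: (((\h.((\d.(\e.((d e) e))) ((\f.(\g.(\h.((f h) (g h))))) h))) (\d.(\e.((d e) e)))) (\a.a))
Term 2: (((\d.((\h.(\e.((h e) e))) ((\f.(\g.(\d.((f d) (g d))))) d))) (\h.(\e.((h e) e)))) (\a.a))
Alpha-equivalence: compare structure up to binder renaming.
Result: True

Answer: yes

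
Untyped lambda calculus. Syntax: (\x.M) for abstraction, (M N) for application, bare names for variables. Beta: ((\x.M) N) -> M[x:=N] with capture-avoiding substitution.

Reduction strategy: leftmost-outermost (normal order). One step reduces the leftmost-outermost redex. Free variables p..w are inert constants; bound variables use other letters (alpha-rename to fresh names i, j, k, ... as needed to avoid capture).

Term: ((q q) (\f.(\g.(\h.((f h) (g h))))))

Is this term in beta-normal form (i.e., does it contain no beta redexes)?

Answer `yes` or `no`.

Term: ((q q) (\f.(\g.(\h.((f h) (g h))))))
No beta redexes found.

Answer: yes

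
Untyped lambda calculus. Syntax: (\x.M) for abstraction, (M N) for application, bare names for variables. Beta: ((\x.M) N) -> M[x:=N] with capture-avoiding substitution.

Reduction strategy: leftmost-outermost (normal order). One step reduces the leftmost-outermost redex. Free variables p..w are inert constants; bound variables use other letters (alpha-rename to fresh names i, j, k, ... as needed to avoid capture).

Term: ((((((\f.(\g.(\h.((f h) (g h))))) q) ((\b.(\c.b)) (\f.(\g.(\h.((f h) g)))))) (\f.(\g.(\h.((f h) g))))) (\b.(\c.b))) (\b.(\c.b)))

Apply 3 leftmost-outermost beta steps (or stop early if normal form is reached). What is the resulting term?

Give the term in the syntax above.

Answer: ((((q (\f.(\g.(\h.((f h) g))))) (((\b.(\c.b)) (\f.(\g.(\h.((f h) g))))) (\f.(\g.(\h.((f h) g)))))) (\b.(\c.b))) (\b.(\c.b)))

Derivation:
Step 0: ((((((\f.(\g.(\h.((f h) (g h))))) q) ((\b.(\c.b)) (\f.(\g.(\h.((f h) g)))))) (\f.(\g.(\h.((f h) g))))) (\b.(\c.b))) (\b.(\c.b)))
Step 1: (((((\g.(\h.((q h) (g h)))) ((\b.(\c.b)) (\f.(\g.(\h.((f h) g)))))) (\f.(\g.(\h.((f h) g))))) (\b.(\c.b))) (\b.(\c.b)))
Step 2: ((((\h.((q h) (((\b.(\c.b)) (\f.(\g.(\h.((f h) g))))) h))) (\f.(\g.(\h.((f h) g))))) (\b.(\c.b))) (\b.(\c.b)))
Step 3: ((((q (\f.(\g.(\h.((f h) g))))) (((\b.(\c.b)) (\f.(\g.(\h.((f h) g))))) (\f.(\g.(\h.((f h) g)))))) (\b.(\c.b))) (\b.(\c.b)))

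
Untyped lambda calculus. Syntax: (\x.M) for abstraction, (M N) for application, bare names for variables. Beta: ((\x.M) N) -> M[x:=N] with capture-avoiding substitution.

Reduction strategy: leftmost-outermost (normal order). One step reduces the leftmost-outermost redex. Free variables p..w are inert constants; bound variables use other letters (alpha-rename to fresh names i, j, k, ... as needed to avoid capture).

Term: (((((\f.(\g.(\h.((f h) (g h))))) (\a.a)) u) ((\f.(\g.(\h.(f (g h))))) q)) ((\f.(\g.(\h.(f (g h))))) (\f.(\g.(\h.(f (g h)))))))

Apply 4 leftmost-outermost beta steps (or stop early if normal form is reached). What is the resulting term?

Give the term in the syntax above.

Answer: ((((\f.(\g.(\h.(f (g h))))) q) (u ((\f.(\g.(\h.(f (g h))))) q))) ((\f.(\g.(\h.(f (g h))))) (\f.(\g.(\h.(f (g h)))))))

Derivation:
Step 0: (((((\f.(\g.(\h.((f h) (g h))))) (\a.a)) u) ((\f.(\g.(\h.(f (g h))))) q)) ((\f.(\g.(\h.(f (g h))))) (\f.(\g.(\h.(f (g h)))))))
Step 1: ((((\g.(\h.(((\a.a) h) (g h)))) u) ((\f.(\g.(\h.(f (g h))))) q)) ((\f.(\g.(\h.(f (g h))))) (\f.(\g.(\h.(f (g h)))))))
Step 2: (((\h.(((\a.a) h) (u h))) ((\f.(\g.(\h.(f (g h))))) q)) ((\f.(\g.(\h.(f (g h))))) (\f.(\g.(\h.(f (g h)))))))
Step 3: ((((\a.a) ((\f.(\g.(\h.(f (g h))))) q)) (u ((\f.(\g.(\h.(f (g h))))) q))) ((\f.(\g.(\h.(f (g h))))) (\f.(\g.(\h.(f (g h)))))))
Step 4: ((((\f.(\g.(\h.(f (g h))))) q) (u ((\f.(\g.(\h.(f (g h))))) q))) ((\f.(\g.(\h.(f (g h))))) (\f.(\g.(\h.(f (g h)))))))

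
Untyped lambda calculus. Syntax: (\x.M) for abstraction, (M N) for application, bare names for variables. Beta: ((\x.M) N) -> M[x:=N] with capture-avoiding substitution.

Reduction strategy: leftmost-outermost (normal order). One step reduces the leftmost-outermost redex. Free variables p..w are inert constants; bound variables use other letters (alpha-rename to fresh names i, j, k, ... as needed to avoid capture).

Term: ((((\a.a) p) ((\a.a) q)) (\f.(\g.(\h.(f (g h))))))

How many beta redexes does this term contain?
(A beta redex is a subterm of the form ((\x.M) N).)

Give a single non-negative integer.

Answer: 2

Derivation:
Term: ((((\a.a) p) ((\a.a) q)) (\f.(\g.(\h.(f (g h))))))
  Redex: ((\a.a) p)
  Redex: ((\a.a) q)
Total redexes: 2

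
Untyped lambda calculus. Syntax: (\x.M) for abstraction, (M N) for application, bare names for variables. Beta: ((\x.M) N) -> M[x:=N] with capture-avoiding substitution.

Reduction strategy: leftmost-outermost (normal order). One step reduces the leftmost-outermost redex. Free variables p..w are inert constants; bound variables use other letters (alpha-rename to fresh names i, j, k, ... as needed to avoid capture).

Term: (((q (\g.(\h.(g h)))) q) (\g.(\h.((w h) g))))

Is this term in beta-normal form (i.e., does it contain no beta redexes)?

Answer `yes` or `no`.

Answer: yes

Derivation:
Term: (((q (\g.(\h.(g h)))) q) (\g.(\h.((w h) g))))
No beta redexes found.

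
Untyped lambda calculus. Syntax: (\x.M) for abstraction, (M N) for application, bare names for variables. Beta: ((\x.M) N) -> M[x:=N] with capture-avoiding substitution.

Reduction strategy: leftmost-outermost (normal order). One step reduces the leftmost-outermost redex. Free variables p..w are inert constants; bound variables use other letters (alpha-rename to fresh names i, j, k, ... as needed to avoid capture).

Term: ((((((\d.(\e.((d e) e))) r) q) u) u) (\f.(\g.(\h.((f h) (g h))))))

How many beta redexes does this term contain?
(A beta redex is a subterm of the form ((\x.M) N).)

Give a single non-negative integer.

Answer: 1

Derivation:
Term: ((((((\d.(\e.((d e) e))) r) q) u) u) (\f.(\g.(\h.((f h) (g h))))))
  Redex: ((\d.(\e.((d e) e))) r)
Total redexes: 1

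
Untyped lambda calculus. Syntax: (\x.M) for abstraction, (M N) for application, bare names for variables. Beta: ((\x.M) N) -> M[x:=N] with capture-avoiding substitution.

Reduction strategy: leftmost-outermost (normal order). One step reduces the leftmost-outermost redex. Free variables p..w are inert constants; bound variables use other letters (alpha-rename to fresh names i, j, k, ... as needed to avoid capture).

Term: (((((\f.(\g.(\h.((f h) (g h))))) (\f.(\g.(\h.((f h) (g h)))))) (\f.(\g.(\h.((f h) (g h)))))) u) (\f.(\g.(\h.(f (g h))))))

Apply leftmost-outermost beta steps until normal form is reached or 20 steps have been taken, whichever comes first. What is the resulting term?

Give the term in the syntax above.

Step 0: (((((\f.(\g.(\h.((f h) (g h))))) (\f.(\g.(\h.((f h) (g h)))))) (\f.(\g.(\h.((f h) (g h)))))) u) (\f.(\g.(\h.(f (g h))))))
Step 1: ((((\g.(\h.(((\f.(\g.(\h.((f h) (g h))))) h) (g h)))) (\f.(\g.(\h.((f h) (g h)))))) u) (\f.(\g.(\h.(f (g h))))))
Step 2: (((\h.(((\f.(\g.(\h.((f h) (g h))))) h) ((\f.(\g.(\h.((f h) (g h))))) h))) u) (\f.(\g.(\h.(f (g h))))))
Step 3: ((((\f.(\g.(\h.((f h) (g h))))) u) ((\f.(\g.(\h.((f h) (g h))))) u)) (\f.(\g.(\h.(f (g h))))))
Step 4: (((\g.(\h.((u h) (g h)))) ((\f.(\g.(\h.((f h) (g h))))) u)) (\f.(\g.(\h.(f (g h))))))
Step 5: ((\h.((u h) (((\f.(\g.(\h.((f h) (g h))))) u) h))) (\f.(\g.(\h.(f (g h))))))
Step 6: ((u (\f.(\g.(\h.(f (g h)))))) (((\f.(\g.(\h.((f h) (g h))))) u) (\f.(\g.(\h.(f (g h)))))))
Step 7: ((u (\f.(\g.(\h.(f (g h)))))) ((\g.(\h.((u h) (g h)))) (\f.(\g.(\h.(f (g h)))))))
Step 8: ((u (\f.(\g.(\h.(f (g h)))))) (\h.((u h) ((\f.(\g.(\h.(f (g h))))) h))))
Step 9: ((u (\f.(\g.(\h.(f (g h)))))) (\h.((u h) (\g.(\i.(h (g i)))))))

Answer: ((u (\f.(\g.(\h.(f (g h)))))) (\h.((u h) (\g.(\i.(h (g i)))))))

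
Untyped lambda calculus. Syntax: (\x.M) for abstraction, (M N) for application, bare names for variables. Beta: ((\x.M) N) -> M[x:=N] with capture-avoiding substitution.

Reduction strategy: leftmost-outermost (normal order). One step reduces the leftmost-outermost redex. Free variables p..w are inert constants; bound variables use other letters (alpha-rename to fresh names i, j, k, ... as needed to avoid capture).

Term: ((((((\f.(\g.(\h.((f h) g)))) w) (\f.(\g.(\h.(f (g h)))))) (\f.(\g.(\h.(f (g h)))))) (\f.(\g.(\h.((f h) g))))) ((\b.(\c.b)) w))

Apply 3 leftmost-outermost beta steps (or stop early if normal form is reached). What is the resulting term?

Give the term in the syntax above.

Answer: ((((w (\f.(\g.(\h.(f (g h)))))) (\f.(\g.(\h.(f (g h)))))) (\f.(\g.(\h.((f h) g))))) ((\b.(\c.b)) w))

Derivation:
Step 0: ((((((\f.(\g.(\h.((f h) g)))) w) (\f.(\g.(\h.(f (g h)))))) (\f.(\g.(\h.(f (g h)))))) (\f.(\g.(\h.((f h) g))))) ((\b.(\c.b)) w))
Step 1: (((((\g.(\h.((w h) g))) (\f.(\g.(\h.(f (g h)))))) (\f.(\g.(\h.(f (g h)))))) (\f.(\g.(\h.((f h) g))))) ((\b.(\c.b)) w))
Step 2: ((((\h.((w h) (\f.(\g.(\h.(f (g h))))))) (\f.(\g.(\h.(f (g h)))))) (\f.(\g.(\h.((f h) g))))) ((\b.(\c.b)) w))
Step 3: ((((w (\f.(\g.(\h.(f (g h)))))) (\f.(\g.(\h.(f (g h)))))) (\f.(\g.(\h.((f h) g))))) ((\b.(\c.b)) w))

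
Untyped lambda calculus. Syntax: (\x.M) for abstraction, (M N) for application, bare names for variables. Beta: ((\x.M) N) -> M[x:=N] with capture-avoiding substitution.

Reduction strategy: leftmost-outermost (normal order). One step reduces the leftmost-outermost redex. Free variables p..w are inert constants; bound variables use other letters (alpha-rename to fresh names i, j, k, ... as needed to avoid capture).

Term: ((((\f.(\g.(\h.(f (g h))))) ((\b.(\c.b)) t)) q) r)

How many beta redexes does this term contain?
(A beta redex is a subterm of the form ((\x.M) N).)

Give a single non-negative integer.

Term: ((((\f.(\g.(\h.(f (g h))))) ((\b.(\c.b)) t)) q) r)
  Redex: ((\f.(\g.(\h.(f (g h))))) ((\b.(\c.b)) t))
  Redex: ((\b.(\c.b)) t)
Total redexes: 2

Answer: 2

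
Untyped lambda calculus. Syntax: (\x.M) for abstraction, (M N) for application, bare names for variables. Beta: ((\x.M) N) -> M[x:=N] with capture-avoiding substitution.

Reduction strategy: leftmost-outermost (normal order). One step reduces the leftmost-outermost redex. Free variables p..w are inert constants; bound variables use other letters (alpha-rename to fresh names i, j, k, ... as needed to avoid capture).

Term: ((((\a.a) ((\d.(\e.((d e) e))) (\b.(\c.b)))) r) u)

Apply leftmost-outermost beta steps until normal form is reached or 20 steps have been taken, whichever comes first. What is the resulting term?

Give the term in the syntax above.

Answer: (r u)

Derivation:
Step 0: ((((\a.a) ((\d.(\e.((d e) e))) (\b.(\c.b)))) r) u)
Step 1: ((((\d.(\e.((d e) e))) (\b.(\c.b))) r) u)
Step 2: (((\e.(((\b.(\c.b)) e) e)) r) u)
Step 3: ((((\b.(\c.b)) r) r) u)
Step 4: (((\c.r) r) u)
Step 5: (r u)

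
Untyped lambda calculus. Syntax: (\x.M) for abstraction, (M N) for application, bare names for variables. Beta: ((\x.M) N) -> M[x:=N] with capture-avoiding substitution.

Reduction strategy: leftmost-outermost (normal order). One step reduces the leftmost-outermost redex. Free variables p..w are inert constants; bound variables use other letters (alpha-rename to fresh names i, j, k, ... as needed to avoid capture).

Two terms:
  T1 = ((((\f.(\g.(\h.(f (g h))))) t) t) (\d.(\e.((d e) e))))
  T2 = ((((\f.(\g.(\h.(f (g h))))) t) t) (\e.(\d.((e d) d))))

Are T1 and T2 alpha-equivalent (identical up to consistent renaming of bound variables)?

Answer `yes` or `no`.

Answer: yes

Derivation:
Term 1: ((((\f.(\g.(\h.(f (g h))))) t) t) (\d.(\e.((d e) e))))
Term 2: ((((\f.(\g.(\h.(f (g h))))) t) t) (\e.(\d.((e d) d))))
Alpha-equivalence: compare structure up to binder renaming.
Result: True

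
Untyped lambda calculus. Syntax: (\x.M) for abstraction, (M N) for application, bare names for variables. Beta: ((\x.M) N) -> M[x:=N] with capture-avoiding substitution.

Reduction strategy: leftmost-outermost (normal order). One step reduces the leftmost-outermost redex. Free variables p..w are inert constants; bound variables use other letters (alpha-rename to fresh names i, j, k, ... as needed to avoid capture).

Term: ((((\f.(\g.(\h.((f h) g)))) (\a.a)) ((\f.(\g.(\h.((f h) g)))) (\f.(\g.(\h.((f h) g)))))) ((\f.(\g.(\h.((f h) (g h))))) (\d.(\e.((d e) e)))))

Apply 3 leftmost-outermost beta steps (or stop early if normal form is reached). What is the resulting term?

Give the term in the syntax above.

Step 0: ((((\f.(\g.(\h.((f h) g)))) (\a.a)) ((\f.(\g.(\h.((f h) g)))) (\f.(\g.(\h.((f h) g)))))) ((\f.(\g.(\h.((f h) (g h))))) (\d.(\e.((d e) e)))))
Step 1: (((\g.(\h.(((\a.a) h) g))) ((\f.(\g.(\h.((f h) g)))) (\f.(\g.(\h.((f h) g)))))) ((\f.(\g.(\h.((f h) (g h))))) (\d.(\e.((d e) e)))))
Step 2: ((\h.(((\a.a) h) ((\f.(\g.(\h.((f h) g)))) (\f.(\g.(\h.((f h) g))))))) ((\f.(\g.(\h.((f h) (g h))))) (\d.(\e.((d e) e)))))
Step 3: (((\a.a) ((\f.(\g.(\h.((f h) (g h))))) (\d.(\e.((d e) e))))) ((\f.(\g.(\h.((f h) g)))) (\f.(\g.(\h.((f h) g))))))

Answer: (((\a.a) ((\f.(\g.(\h.((f h) (g h))))) (\d.(\e.((d e) e))))) ((\f.(\g.(\h.((f h) g)))) (\f.(\g.(\h.((f h) g))))))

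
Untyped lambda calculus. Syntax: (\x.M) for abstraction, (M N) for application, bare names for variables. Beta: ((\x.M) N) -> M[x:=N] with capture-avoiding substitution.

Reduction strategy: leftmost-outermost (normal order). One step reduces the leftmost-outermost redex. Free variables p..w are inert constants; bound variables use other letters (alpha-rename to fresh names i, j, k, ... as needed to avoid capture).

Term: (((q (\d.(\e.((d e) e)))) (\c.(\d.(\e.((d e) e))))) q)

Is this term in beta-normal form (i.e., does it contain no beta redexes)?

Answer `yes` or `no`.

Term: (((q (\d.(\e.((d e) e)))) (\c.(\d.(\e.((d e) e))))) q)
No beta redexes found.

Answer: yes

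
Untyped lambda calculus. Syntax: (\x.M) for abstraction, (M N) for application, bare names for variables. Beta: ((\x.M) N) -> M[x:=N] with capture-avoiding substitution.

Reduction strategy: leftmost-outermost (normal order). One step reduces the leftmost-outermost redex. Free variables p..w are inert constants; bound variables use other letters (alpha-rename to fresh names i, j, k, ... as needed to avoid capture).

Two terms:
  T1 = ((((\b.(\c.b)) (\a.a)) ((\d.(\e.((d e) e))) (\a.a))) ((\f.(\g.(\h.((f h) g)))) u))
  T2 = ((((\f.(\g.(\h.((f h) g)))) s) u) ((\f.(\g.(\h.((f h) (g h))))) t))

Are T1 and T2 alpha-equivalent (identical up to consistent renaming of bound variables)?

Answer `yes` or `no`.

Answer: no

Derivation:
Term 1: ((((\b.(\c.b)) (\a.a)) ((\d.(\e.((d e) e))) (\a.a))) ((\f.(\g.(\h.((f h) g)))) u))
Term 2: ((((\f.(\g.(\h.((f h) g)))) s) u) ((\f.(\g.(\h.((f h) (g h))))) t))
Alpha-equivalence: compare structure up to binder renaming.
Result: False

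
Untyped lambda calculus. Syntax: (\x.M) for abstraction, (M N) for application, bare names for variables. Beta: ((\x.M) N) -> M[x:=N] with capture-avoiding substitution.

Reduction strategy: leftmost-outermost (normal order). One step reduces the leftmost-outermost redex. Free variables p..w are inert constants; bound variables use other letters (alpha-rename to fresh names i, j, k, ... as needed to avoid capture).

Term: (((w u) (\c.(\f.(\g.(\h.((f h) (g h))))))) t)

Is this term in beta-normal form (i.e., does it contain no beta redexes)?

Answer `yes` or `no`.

Term: (((w u) (\c.(\f.(\g.(\h.((f h) (g h))))))) t)
No beta redexes found.

Answer: yes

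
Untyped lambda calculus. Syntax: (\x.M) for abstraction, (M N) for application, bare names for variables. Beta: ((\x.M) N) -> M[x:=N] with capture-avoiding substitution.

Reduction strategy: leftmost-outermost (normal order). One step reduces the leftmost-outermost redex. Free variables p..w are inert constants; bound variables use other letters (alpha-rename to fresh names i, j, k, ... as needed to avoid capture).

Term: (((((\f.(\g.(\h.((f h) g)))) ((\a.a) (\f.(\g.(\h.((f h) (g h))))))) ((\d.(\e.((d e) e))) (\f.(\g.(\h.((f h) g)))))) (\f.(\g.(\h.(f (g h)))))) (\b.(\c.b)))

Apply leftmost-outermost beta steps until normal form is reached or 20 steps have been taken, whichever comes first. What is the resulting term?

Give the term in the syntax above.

Step 0: (((((\f.(\g.(\h.((f h) g)))) ((\a.a) (\f.(\g.(\h.((f h) (g h))))))) ((\d.(\e.((d e) e))) (\f.(\g.(\h.((f h) g)))))) (\f.(\g.(\h.(f (g h)))))) (\b.(\c.b)))
Step 1: ((((\g.(\h.((((\a.a) (\f.(\g.(\h.((f h) (g h)))))) h) g))) ((\d.(\e.((d e) e))) (\f.(\g.(\h.((f h) g)))))) (\f.(\g.(\h.(f (g h)))))) (\b.(\c.b)))
Step 2: (((\h.((((\a.a) (\f.(\g.(\h.((f h) (g h)))))) h) ((\d.(\e.((d e) e))) (\f.(\g.(\h.((f h) g))))))) (\f.(\g.(\h.(f (g h)))))) (\b.(\c.b)))
Step 3: (((((\a.a) (\f.(\g.(\h.((f h) (g h)))))) (\f.(\g.(\h.(f (g h)))))) ((\d.(\e.((d e) e))) (\f.(\g.(\h.((f h) g)))))) (\b.(\c.b)))
Step 4: ((((\f.(\g.(\h.((f h) (g h))))) (\f.(\g.(\h.(f (g h)))))) ((\d.(\e.((d e) e))) (\f.(\g.(\h.((f h) g)))))) (\b.(\c.b)))
Step 5: (((\g.(\h.(((\f.(\g.(\h.(f (g h))))) h) (g h)))) ((\d.(\e.((d e) e))) (\f.(\g.(\h.((f h) g)))))) (\b.(\c.b)))
Step 6: ((\h.(((\f.(\g.(\h.(f (g h))))) h) (((\d.(\e.((d e) e))) (\f.(\g.(\h.((f h) g))))) h))) (\b.(\c.b)))
Step 7: (((\f.(\g.(\h.(f (g h))))) (\b.(\c.b))) (((\d.(\e.((d e) e))) (\f.(\g.(\h.((f h) g))))) (\b.(\c.b))))
Step 8: ((\g.(\h.((\b.(\c.b)) (g h)))) (((\d.(\e.((d e) e))) (\f.(\g.(\h.((f h) g))))) (\b.(\c.b))))
Step 9: (\h.((\b.(\c.b)) ((((\d.(\e.((d e) e))) (\f.(\g.(\h.((f h) g))))) (\b.(\c.b))) h)))
Step 10: (\h.(\c.((((\d.(\e.((d e) e))) (\f.(\g.(\h.((f h) g))))) (\b.(\c.b))) h)))
Step 11: (\h.(\c.(((\e.(((\f.(\g.(\h.((f h) g)))) e) e)) (\b.(\c.b))) h)))
Step 12: (\h.(\c.((((\f.(\g.(\h.((f h) g)))) (\b.(\c.b))) (\b.(\c.b))) h)))
Step 13: (\h.(\c.(((\g.(\h.(((\b.(\c.b)) h) g))) (\b.(\c.b))) h)))
Step 14: (\h.(\c.((\h.(((\b.(\c.b)) h) (\b.(\c.b)))) h)))
Step 15: (\h.(\c.(((\b.(\c.b)) h) (\b.(\c.b)))))
Step 16: (\h.(\c.((\c.h) (\b.(\c.b)))))
Step 17: (\h.(\c.h))

Answer: (\h.(\c.h))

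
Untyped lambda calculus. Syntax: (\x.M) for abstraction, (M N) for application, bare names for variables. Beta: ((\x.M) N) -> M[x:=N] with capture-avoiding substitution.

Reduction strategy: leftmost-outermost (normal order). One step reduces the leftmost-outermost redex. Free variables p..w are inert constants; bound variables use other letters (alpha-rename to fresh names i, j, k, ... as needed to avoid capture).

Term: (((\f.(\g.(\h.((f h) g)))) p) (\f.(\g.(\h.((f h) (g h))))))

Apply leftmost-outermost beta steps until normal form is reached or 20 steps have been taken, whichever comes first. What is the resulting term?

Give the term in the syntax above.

Step 0: (((\f.(\g.(\h.((f h) g)))) p) (\f.(\g.(\h.((f h) (g h))))))
Step 1: ((\g.(\h.((p h) g))) (\f.(\g.(\h.((f h) (g h))))))
Step 2: (\h.((p h) (\f.(\g.(\h.((f h) (g h)))))))

Answer: (\h.((p h) (\f.(\g.(\h.((f h) (g h)))))))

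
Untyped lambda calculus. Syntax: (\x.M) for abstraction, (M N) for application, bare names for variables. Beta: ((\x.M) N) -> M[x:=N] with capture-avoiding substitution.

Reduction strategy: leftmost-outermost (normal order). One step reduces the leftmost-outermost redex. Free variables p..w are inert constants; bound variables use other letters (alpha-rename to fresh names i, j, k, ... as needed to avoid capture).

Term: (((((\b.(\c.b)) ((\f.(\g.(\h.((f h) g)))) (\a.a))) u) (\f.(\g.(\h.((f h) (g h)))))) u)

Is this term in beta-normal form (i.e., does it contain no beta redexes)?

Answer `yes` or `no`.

Term: (((((\b.(\c.b)) ((\f.(\g.(\h.((f h) g)))) (\a.a))) u) (\f.(\g.(\h.((f h) (g h)))))) u)
Found 2 beta redex(es).

Answer: no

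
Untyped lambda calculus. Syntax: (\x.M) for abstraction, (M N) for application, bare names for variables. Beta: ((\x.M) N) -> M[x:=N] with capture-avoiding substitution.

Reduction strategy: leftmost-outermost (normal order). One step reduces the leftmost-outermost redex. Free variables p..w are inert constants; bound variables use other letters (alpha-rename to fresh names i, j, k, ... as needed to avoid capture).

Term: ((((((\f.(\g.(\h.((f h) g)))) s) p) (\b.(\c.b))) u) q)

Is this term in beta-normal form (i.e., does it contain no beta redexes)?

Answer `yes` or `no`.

Answer: no

Derivation:
Term: ((((((\f.(\g.(\h.((f h) g)))) s) p) (\b.(\c.b))) u) q)
Found 1 beta redex(es).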